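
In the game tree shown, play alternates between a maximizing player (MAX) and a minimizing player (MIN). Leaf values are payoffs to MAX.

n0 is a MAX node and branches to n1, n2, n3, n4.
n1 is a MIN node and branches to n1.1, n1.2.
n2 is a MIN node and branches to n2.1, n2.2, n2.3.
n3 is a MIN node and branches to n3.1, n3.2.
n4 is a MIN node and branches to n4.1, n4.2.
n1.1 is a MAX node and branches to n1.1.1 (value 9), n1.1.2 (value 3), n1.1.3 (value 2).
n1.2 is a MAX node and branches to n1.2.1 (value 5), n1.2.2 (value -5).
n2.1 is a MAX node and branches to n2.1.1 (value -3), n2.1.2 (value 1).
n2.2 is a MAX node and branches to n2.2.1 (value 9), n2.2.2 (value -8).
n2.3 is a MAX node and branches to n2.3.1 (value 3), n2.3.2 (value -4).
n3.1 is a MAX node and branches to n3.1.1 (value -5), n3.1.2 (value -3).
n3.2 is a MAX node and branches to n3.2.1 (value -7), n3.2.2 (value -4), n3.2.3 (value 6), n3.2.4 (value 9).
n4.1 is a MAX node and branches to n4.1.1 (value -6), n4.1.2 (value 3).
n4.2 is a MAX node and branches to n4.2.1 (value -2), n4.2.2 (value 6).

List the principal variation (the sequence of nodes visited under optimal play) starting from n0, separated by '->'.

n0 -> n1 -> n1.2 -> n1.2.1

n1.1 (MAX): max(9, 3, 2) = 9
n1.2 (MAX): max(5, -5) = 5
n1 (MIN): min(9, 5) = 5
n2.1 (MAX): max(-3, 1) = 1
n2.2 (MAX): max(9, -8) = 9
n2.3 (MAX): max(3, -4) = 3
n2 (MIN): min(1, 9, 3) = 1
n3.1 (MAX): max(-5, -3) = -3
n3.2 (MAX): max(-7, -4, 6, 9) = 9
n3 (MIN): min(-3, 9) = -3
n4.1 (MAX): max(-6, 3) = 3
n4.2 (MAX): max(-2, 6) = 6
n4 (MIN): min(3, 6) = 3
n0 (MAX): max(5, 1, -3, 3) = 5
At n0, MAX picks n1 (highest: 5).
At n1, MIN picks n1.2 (lowest: 5).
At n1.2, MAX picks n1.2.1 (highest: 5).
Terminal value 5.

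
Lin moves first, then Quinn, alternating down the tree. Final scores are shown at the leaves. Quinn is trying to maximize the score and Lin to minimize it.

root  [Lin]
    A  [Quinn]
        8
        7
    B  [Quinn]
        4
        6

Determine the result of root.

6

A (Quinn): max(8, 7) = 8
B (Quinn): max(4, 6) = 6
root (Lin): min(8, 6) = 6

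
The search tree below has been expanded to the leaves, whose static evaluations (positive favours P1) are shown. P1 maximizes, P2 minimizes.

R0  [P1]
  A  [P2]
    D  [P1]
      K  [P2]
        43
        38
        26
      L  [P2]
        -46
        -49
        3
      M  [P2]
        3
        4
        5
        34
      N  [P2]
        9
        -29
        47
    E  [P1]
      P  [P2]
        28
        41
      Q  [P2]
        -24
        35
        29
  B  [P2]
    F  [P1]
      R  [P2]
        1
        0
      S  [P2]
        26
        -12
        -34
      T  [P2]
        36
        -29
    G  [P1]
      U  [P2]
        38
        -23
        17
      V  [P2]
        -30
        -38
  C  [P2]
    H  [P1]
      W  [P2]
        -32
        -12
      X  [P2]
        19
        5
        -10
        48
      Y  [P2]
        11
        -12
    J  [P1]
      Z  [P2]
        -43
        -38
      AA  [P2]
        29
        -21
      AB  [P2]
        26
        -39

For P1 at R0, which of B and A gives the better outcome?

A

R (P2): min(1, 0) = 0
S (P2): min(26, -12, -34) = -34
T (P2): min(36, -29) = -29
F (P1): max(0, -34, -29) = 0
U (P2): min(38, -23, 17) = -23
V (P2): min(-30, -38) = -38
G (P1): max(-23, -38) = -23
B (P2): min(0, -23) = -23
K (P2): min(43, 38, 26) = 26
L (P2): min(-46, -49, 3) = -49
M (P2): min(3, 4, 5, 34) = 3
N (P2): min(9, -29, 47) = -29
D (P1): max(26, -49, 3, -29) = 26
P (P2): min(28, 41) = 28
Q (P2): min(-24, 35, 29) = -24
E (P1): max(28, -24) = 28
A (P2): min(26, 28) = 26
P1 prefers the higher value; B=-23, A=26. A is better since 26 > -23.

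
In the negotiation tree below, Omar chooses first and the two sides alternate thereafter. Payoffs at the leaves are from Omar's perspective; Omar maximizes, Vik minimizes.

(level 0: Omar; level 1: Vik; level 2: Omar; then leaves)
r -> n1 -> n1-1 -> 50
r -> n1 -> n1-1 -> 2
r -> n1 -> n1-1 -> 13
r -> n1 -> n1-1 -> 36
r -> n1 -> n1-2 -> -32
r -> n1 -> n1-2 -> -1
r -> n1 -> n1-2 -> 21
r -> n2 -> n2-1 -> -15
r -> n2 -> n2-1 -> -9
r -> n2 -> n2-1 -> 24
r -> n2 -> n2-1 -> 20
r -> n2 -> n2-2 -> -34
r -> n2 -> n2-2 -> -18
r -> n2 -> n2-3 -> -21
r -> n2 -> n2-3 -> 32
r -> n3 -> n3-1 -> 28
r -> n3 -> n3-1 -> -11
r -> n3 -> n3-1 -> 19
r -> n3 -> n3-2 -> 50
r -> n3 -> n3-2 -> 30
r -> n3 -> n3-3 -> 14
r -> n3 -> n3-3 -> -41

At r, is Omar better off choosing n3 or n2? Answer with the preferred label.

n3

n3-1 (Omar): max(28, -11, 19) = 28
n3-2 (Omar): max(50, 30) = 50
n3-3 (Omar): max(14, -41) = 14
n3 (Vik): min(28, 50, 14) = 14
n2-1 (Omar): max(-15, -9, 24, 20) = 24
n2-2 (Omar): max(-34, -18) = -18
n2-3 (Omar): max(-21, 32) = 32
n2 (Vik): min(24, -18, 32) = -18
Omar prefers the higher value; n3=14, n2=-18. n3 is better since 14 > -18.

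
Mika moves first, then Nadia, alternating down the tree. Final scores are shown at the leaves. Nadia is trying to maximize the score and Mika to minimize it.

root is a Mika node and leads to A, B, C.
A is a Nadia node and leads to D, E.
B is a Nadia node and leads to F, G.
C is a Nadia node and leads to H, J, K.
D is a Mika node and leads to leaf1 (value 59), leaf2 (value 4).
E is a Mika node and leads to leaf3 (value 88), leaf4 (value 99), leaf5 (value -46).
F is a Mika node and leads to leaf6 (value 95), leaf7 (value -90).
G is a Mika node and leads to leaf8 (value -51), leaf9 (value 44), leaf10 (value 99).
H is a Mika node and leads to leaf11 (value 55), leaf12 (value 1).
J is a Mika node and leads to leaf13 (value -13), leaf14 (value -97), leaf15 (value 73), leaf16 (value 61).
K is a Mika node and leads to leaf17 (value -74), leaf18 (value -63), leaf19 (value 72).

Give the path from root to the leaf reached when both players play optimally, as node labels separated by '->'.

D (Mika): min(59, 4) = 4
E (Mika): min(88, 99, -46) = -46
A (Nadia): max(4, -46) = 4
F (Mika): min(95, -90) = -90
G (Mika): min(-51, 44, 99) = -51
B (Nadia): max(-90, -51) = -51
H (Mika): min(55, 1) = 1
J (Mika): min(-13, -97, 73, 61) = -97
K (Mika): min(-74, -63, 72) = -74
C (Nadia): max(1, -97, -74) = 1
root (Mika): min(4, -51, 1) = -51
At root, Mika picks B (lowest: -51).
At B, Nadia picks G (highest: -51).
At G, Mika picks leaf8 (lowest: -51).
Terminal value -51.

root -> B -> G -> leaf8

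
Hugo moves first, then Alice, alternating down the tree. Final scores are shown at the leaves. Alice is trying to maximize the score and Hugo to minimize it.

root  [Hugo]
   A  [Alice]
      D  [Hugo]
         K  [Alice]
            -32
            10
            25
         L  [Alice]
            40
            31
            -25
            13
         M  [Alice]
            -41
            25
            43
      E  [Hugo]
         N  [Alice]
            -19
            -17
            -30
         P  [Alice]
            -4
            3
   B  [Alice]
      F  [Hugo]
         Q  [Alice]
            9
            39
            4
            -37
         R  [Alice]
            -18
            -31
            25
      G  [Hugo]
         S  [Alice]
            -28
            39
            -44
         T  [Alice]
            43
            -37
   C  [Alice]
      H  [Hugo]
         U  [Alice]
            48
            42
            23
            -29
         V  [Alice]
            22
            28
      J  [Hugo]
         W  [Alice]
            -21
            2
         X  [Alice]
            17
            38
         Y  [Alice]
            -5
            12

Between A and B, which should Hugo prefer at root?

A

K (Alice): max(-32, 10, 25) = 25
L (Alice): max(40, 31, -25, 13) = 40
M (Alice): max(-41, 25, 43) = 43
D (Hugo): min(25, 40, 43) = 25
N (Alice): max(-19, -17, -30) = -17
P (Alice): max(-4, 3) = 3
E (Hugo): min(-17, 3) = -17
A (Alice): max(25, -17) = 25
Q (Alice): max(9, 39, 4, -37) = 39
R (Alice): max(-18, -31, 25) = 25
F (Hugo): min(39, 25) = 25
S (Alice): max(-28, 39, -44) = 39
T (Alice): max(43, -37) = 43
G (Hugo): min(39, 43) = 39
B (Alice): max(25, 39) = 39
Hugo prefers the lower value; A=25, B=39. A is better since 25 < 39.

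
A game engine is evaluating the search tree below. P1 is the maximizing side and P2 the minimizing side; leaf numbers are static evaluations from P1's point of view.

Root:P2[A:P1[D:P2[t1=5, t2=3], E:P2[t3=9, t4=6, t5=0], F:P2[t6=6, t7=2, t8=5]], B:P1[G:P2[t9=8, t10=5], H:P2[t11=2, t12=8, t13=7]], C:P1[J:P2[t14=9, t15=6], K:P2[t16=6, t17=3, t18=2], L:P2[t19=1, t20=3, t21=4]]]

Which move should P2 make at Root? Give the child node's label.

D (P2): min(5, 3) = 3
E (P2): min(9, 6, 0) = 0
F (P2): min(6, 2, 5) = 2
A (P1): max(3, 0, 2) = 3
G (P2): min(8, 5) = 5
H (P2): min(2, 8, 7) = 2
B (P1): max(5, 2) = 5
J (P2): min(9, 6) = 6
K (P2): min(6, 3, 2) = 2
L (P2): min(1, 3, 4) = 1
C (P1): max(6, 2, 1) = 6
Root (P2): min(3, 5, 6) = 3
P2 at Root wants the lowest of {A=3, B=5, C=6}, so chooses A.

A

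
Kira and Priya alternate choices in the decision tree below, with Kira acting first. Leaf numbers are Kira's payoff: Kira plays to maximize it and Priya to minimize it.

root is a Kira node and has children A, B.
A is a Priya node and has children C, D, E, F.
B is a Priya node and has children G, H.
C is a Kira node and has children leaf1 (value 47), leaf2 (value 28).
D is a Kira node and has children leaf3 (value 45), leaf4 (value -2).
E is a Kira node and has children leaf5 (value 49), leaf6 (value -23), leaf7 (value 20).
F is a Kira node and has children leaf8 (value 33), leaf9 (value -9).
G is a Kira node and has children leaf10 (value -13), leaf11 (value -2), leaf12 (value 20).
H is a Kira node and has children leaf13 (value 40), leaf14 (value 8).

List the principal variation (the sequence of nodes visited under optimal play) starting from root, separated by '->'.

C (Kira): max(47, 28) = 47
D (Kira): max(45, -2) = 45
E (Kira): max(49, -23, 20) = 49
F (Kira): max(33, -9) = 33
A (Priya): min(47, 45, 49, 33) = 33
G (Kira): max(-13, -2, 20) = 20
H (Kira): max(40, 8) = 40
B (Priya): min(20, 40) = 20
root (Kira): max(33, 20) = 33
At root, Kira picks A (highest: 33).
At A, Priya picks F (lowest: 33).
At F, Kira picks leaf8 (highest: 33).
Terminal value 33.

root -> A -> F -> leaf8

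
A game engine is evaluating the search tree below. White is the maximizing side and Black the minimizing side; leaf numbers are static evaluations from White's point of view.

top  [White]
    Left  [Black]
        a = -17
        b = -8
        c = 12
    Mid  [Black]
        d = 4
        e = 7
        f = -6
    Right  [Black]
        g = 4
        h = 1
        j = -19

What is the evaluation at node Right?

Right (Black): min(4, 1, -19) = -19

-19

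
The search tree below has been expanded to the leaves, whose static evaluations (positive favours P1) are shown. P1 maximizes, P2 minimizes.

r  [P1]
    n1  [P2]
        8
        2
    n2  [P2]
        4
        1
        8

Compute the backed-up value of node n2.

1

n2 (P2): min(4, 1, 8) = 1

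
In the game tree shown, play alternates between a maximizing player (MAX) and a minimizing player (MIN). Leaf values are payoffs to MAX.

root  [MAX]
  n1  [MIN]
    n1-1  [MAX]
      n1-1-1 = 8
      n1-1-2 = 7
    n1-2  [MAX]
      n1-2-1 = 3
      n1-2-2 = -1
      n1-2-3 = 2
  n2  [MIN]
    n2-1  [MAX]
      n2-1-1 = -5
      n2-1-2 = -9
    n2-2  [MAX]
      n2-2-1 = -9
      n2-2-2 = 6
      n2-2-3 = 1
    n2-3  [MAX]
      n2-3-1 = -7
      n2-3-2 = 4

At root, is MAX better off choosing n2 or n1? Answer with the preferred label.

n1

n2-1 (MAX): max(-5, -9) = -5
n2-2 (MAX): max(-9, 6, 1) = 6
n2-3 (MAX): max(-7, 4) = 4
n2 (MIN): min(-5, 6, 4) = -5
n1-1 (MAX): max(8, 7) = 8
n1-2 (MAX): max(3, -1, 2) = 3
n1 (MIN): min(8, 3) = 3
MAX prefers the higher value; n2=-5, n1=3. n1 is better since 3 > -5.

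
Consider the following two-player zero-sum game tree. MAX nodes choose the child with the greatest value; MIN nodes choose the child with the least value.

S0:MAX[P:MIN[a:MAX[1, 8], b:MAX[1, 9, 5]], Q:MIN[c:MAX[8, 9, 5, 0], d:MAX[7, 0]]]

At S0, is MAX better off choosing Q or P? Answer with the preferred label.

P

c (MAX): max(8, 9, 5, 0) = 9
d (MAX): max(7, 0) = 7
Q (MIN): min(9, 7) = 7
a (MAX): max(1, 8) = 8
b (MAX): max(1, 9, 5) = 9
P (MIN): min(8, 9) = 8
MAX prefers the higher value; Q=7, P=8. P is better since 8 > 7.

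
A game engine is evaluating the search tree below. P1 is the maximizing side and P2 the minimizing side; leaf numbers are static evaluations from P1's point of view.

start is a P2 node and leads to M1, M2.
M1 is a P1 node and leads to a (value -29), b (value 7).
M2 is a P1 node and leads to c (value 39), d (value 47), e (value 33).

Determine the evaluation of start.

7

M1 (P1): max(-29, 7) = 7
M2 (P1): max(39, 47, 33) = 47
start (P2): min(7, 47) = 7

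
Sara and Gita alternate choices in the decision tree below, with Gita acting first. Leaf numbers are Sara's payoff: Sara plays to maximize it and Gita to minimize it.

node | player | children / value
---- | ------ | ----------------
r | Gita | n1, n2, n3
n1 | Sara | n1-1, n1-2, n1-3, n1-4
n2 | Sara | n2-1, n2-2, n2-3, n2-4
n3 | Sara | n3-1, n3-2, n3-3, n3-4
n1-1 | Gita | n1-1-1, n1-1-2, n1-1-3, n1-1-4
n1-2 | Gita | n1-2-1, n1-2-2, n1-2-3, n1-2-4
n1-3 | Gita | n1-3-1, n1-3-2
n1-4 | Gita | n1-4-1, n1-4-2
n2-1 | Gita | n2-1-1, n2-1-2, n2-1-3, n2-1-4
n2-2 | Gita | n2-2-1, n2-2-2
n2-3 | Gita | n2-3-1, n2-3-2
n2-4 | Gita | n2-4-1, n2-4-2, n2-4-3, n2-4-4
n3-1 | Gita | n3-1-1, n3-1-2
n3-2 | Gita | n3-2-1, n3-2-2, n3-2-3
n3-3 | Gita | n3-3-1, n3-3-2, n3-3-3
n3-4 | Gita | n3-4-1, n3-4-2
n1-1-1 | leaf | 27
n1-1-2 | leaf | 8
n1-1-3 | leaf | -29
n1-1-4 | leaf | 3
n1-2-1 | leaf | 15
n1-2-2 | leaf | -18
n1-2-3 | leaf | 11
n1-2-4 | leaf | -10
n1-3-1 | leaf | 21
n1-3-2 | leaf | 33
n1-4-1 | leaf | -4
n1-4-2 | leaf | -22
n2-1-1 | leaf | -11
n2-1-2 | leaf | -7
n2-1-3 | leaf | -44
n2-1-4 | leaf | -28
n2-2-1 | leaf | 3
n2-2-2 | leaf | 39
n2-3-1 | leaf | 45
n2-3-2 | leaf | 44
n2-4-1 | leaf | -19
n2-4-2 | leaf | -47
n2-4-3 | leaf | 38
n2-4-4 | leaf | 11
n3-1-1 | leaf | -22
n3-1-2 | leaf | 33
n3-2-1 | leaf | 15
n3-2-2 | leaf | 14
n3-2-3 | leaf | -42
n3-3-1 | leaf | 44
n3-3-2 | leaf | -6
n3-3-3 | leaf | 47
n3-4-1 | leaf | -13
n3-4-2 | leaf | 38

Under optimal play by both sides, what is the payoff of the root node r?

n1-1 (Gita): min(27, 8, -29, 3) = -29
n1-2 (Gita): min(15, -18, 11, -10) = -18
n1-3 (Gita): min(21, 33) = 21
n1-4 (Gita): min(-4, -22) = -22
n1 (Sara): max(-29, -18, 21, -22) = 21
n2-1 (Gita): min(-11, -7, -44, -28) = -44
n2-2 (Gita): min(3, 39) = 3
n2-3 (Gita): min(45, 44) = 44
n2-4 (Gita): min(-19, -47, 38, 11) = -47
n2 (Sara): max(-44, 3, 44, -47) = 44
n3-1 (Gita): min(-22, 33) = -22
n3-2 (Gita): min(15, 14, -42) = -42
n3-3 (Gita): min(44, -6, 47) = -6
n3-4 (Gita): min(-13, 38) = -13
n3 (Sara): max(-22, -42, -6, -13) = -6
r (Gita): min(21, 44, -6) = -6

-6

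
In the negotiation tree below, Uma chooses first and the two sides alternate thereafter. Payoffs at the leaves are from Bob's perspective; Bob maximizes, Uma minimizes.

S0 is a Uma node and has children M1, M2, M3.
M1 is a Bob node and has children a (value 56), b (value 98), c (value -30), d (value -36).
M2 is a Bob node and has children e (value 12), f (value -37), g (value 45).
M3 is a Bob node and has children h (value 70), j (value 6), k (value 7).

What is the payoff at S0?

45

M1 (Bob): max(56, 98, -30, -36) = 98
M2 (Bob): max(12, -37, 45) = 45
M3 (Bob): max(70, 6, 7) = 70
S0 (Uma): min(98, 45, 70) = 45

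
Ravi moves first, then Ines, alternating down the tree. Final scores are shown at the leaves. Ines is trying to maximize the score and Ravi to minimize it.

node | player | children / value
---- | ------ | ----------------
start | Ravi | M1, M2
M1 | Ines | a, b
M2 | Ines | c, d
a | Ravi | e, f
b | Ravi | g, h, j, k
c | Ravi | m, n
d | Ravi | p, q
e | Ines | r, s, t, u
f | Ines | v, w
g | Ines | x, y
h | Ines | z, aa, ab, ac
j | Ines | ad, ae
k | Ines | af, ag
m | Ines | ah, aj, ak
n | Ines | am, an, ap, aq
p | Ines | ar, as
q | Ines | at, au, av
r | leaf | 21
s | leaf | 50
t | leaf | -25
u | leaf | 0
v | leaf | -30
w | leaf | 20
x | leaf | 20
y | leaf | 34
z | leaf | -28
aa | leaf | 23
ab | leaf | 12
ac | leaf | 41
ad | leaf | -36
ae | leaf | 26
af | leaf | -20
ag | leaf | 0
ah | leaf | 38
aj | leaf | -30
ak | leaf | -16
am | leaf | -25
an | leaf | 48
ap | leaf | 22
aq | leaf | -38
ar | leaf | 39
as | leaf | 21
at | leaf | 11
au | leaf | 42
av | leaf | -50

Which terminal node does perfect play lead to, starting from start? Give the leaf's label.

e (Ines): max(21, 50, -25, 0) = 50
f (Ines): max(-30, 20) = 20
a (Ravi): min(50, 20) = 20
g (Ines): max(20, 34) = 34
h (Ines): max(-28, 23, 12, 41) = 41
j (Ines): max(-36, 26) = 26
k (Ines): max(-20, 0) = 0
b (Ravi): min(34, 41, 26, 0) = 0
M1 (Ines): max(20, 0) = 20
m (Ines): max(38, -30, -16) = 38
n (Ines): max(-25, 48, 22, -38) = 48
c (Ravi): min(38, 48) = 38
p (Ines): max(39, 21) = 39
q (Ines): max(11, 42, -50) = 42
d (Ravi): min(39, 42) = 39
M2 (Ines): max(38, 39) = 39
start (Ravi): min(20, 39) = 20
At start, Ravi picks M1 (lowest: 20).
At M1, Ines picks a (highest: 20).
At a, Ravi picks f (lowest: 20).
At f, Ines picks w (highest: 20).
Terminal value 20.

w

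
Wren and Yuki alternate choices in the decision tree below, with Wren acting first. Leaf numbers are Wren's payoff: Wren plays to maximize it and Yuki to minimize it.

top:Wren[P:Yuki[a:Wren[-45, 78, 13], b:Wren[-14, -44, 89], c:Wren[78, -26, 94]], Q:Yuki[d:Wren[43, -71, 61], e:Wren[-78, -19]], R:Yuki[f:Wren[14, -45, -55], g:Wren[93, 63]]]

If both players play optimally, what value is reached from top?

78

a (Wren): max(-45, 78, 13) = 78
b (Wren): max(-14, -44, 89) = 89
c (Wren): max(78, -26, 94) = 94
P (Yuki): min(78, 89, 94) = 78
d (Wren): max(43, -71, 61) = 61
e (Wren): max(-78, -19) = -19
Q (Yuki): min(61, -19) = -19
f (Wren): max(14, -45, -55) = 14
g (Wren): max(93, 63) = 93
R (Yuki): min(14, 93) = 14
top (Wren): max(78, -19, 14) = 78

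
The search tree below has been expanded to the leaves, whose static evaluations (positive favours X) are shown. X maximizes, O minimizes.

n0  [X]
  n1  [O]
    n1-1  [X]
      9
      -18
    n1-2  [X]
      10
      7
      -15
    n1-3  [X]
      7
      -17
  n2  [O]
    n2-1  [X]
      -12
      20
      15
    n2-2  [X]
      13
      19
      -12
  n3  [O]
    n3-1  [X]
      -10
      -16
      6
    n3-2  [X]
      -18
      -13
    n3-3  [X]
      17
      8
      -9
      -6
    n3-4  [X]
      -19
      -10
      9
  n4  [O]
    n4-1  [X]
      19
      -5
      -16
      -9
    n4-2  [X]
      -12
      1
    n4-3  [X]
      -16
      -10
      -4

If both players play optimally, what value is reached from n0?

19

n1-1 (X): max(9, -18) = 9
n1-2 (X): max(10, 7, -15) = 10
n1-3 (X): max(7, -17) = 7
n1 (O): min(9, 10, 7) = 7
n2-1 (X): max(-12, 20, 15) = 20
n2-2 (X): max(13, 19, -12) = 19
n2 (O): min(20, 19) = 19
n3-1 (X): max(-10, -16, 6) = 6
n3-2 (X): max(-18, -13) = -13
n3-3 (X): max(17, 8, -9, -6) = 17
n3-4 (X): max(-19, -10, 9) = 9
n3 (O): min(6, -13, 17, 9) = -13
n4-1 (X): max(19, -5, -16, -9) = 19
n4-2 (X): max(-12, 1) = 1
n4-3 (X): max(-16, -10, -4) = -4
n4 (O): min(19, 1, -4) = -4
n0 (X): max(7, 19, -13, -4) = 19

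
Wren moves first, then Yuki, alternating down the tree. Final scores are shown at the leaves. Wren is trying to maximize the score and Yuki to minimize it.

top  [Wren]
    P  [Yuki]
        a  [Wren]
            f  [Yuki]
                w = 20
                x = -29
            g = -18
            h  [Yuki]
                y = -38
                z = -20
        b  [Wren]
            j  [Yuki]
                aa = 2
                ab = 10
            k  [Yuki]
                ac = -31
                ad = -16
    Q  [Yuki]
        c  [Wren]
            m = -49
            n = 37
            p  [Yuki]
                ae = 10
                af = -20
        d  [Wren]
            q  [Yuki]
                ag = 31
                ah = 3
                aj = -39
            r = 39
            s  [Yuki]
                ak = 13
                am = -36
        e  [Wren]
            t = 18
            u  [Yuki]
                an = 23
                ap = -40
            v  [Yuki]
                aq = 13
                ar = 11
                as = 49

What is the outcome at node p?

-20

p (Yuki): min(10, -20) = -20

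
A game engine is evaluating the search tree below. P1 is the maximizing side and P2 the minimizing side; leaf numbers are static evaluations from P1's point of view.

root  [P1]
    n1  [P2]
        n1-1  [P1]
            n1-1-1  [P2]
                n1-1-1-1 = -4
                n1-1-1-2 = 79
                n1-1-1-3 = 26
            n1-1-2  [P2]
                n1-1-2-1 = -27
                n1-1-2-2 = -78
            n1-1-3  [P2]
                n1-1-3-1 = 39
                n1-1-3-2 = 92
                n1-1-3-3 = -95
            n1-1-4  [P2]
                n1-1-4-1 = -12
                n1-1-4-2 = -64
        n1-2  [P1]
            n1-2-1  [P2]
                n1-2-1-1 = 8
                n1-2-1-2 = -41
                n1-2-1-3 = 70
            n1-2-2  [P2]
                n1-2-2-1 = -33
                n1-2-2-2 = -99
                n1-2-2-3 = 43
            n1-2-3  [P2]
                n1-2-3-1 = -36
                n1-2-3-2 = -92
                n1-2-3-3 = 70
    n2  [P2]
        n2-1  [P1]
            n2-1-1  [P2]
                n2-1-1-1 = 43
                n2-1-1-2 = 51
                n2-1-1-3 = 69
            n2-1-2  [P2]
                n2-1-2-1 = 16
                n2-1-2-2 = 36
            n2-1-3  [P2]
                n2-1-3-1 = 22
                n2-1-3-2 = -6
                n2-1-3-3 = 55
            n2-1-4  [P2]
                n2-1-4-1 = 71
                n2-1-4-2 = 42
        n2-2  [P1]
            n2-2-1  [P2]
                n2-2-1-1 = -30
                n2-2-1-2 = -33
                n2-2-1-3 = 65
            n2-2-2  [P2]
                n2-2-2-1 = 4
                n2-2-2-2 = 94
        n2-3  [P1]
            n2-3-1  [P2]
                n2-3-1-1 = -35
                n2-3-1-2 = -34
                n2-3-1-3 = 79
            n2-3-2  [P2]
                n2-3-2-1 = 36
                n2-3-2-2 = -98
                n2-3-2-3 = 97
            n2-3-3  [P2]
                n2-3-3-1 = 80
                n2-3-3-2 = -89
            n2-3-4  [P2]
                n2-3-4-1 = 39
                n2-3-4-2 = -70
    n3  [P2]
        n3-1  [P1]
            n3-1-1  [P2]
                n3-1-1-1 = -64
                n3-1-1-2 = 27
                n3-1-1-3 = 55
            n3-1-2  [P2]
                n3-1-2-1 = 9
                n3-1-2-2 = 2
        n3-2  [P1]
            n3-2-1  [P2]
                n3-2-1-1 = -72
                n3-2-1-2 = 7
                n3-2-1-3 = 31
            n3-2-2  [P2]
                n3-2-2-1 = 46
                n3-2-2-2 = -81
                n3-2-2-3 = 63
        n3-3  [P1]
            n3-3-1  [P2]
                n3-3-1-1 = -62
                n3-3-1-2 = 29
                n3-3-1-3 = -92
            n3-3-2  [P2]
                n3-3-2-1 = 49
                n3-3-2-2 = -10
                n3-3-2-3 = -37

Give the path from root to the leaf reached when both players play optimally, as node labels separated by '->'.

n1-1-1 (P2): min(-4, 79, 26) = -4
n1-1-2 (P2): min(-27, -78) = -78
n1-1-3 (P2): min(39, 92, -95) = -95
n1-1-4 (P2): min(-12, -64) = -64
n1-1 (P1): max(-4, -78, -95, -64) = -4
n1-2-1 (P2): min(8, -41, 70) = -41
n1-2-2 (P2): min(-33, -99, 43) = -99
n1-2-3 (P2): min(-36, -92, 70) = -92
n1-2 (P1): max(-41, -99, -92) = -41
n1 (P2): min(-4, -41) = -41
n2-1-1 (P2): min(43, 51, 69) = 43
n2-1-2 (P2): min(16, 36) = 16
n2-1-3 (P2): min(22, -6, 55) = -6
n2-1-4 (P2): min(71, 42) = 42
n2-1 (P1): max(43, 16, -6, 42) = 43
n2-2-1 (P2): min(-30, -33, 65) = -33
n2-2-2 (P2): min(4, 94) = 4
n2-2 (P1): max(-33, 4) = 4
n2-3-1 (P2): min(-35, -34, 79) = -35
n2-3-2 (P2): min(36, -98, 97) = -98
n2-3-3 (P2): min(80, -89) = -89
n2-3-4 (P2): min(39, -70) = -70
n2-3 (P1): max(-35, -98, -89, -70) = -35
n2 (P2): min(43, 4, -35) = -35
n3-1-1 (P2): min(-64, 27, 55) = -64
n3-1-2 (P2): min(9, 2) = 2
n3-1 (P1): max(-64, 2) = 2
n3-2-1 (P2): min(-72, 7, 31) = -72
n3-2-2 (P2): min(46, -81, 63) = -81
n3-2 (P1): max(-72, -81) = -72
n3-3-1 (P2): min(-62, 29, -92) = -92
n3-3-2 (P2): min(49, -10, -37) = -37
n3-3 (P1): max(-92, -37) = -37
n3 (P2): min(2, -72, -37) = -72
root (P1): max(-41, -35, -72) = -35
At root, P1 picks n2 (highest: -35).
At n2, P2 picks n2-3 (lowest: -35).
At n2-3, P1 picks n2-3-1 (highest: -35).
At n2-3-1, P2 picks n2-3-1-1 (lowest: -35).
Terminal value -35.

root -> n2 -> n2-3 -> n2-3-1 -> n2-3-1-1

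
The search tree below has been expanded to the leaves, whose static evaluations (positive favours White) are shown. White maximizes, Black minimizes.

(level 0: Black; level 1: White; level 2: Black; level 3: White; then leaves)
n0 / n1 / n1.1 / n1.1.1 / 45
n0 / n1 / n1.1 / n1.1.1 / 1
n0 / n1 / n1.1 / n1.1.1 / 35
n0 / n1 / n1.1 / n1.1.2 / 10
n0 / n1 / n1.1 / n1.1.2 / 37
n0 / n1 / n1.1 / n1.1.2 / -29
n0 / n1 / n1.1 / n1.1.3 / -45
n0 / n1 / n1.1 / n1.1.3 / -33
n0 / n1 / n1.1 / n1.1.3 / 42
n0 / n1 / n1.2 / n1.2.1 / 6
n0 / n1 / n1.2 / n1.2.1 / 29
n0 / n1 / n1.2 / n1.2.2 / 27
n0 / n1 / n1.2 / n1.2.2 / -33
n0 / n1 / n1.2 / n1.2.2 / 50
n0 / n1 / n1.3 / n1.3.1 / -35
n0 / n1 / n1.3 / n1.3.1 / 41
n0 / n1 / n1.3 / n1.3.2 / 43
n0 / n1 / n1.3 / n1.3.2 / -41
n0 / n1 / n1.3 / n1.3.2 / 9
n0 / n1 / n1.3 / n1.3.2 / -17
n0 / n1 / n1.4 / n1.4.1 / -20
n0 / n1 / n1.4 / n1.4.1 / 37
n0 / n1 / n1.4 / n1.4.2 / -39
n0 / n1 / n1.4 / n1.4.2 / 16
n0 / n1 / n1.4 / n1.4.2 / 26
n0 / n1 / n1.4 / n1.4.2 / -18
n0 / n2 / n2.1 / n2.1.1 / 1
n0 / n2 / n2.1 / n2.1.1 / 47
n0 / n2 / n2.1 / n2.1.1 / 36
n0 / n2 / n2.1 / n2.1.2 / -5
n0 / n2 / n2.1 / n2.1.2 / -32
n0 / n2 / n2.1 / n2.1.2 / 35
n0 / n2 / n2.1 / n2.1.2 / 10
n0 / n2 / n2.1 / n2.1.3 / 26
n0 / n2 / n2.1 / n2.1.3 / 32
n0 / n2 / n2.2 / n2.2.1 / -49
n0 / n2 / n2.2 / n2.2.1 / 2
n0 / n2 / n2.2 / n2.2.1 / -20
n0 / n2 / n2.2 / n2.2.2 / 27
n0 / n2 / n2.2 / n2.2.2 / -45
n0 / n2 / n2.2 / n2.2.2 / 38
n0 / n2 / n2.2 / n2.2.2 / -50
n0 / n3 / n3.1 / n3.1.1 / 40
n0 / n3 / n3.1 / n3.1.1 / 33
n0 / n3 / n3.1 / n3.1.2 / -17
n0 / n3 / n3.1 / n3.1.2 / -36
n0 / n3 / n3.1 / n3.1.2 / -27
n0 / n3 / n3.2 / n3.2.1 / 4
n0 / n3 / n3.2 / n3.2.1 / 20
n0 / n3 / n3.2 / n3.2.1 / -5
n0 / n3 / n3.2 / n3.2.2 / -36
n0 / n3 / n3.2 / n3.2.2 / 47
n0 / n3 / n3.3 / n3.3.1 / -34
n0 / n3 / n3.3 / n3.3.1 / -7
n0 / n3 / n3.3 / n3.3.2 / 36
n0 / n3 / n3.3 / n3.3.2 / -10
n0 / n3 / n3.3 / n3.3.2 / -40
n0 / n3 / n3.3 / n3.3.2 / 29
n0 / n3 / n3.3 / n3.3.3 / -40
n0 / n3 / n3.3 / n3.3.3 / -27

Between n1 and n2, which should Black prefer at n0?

n1.1.1 (White): max(45, 1, 35) = 45
n1.1.2 (White): max(10, 37, -29) = 37
n1.1.3 (White): max(-45, -33, 42) = 42
n1.1 (Black): min(45, 37, 42) = 37
n1.2.1 (White): max(6, 29) = 29
n1.2.2 (White): max(27, -33, 50) = 50
n1.2 (Black): min(29, 50) = 29
n1.3.1 (White): max(-35, 41) = 41
n1.3.2 (White): max(43, -41, 9, -17) = 43
n1.3 (Black): min(41, 43) = 41
n1.4.1 (White): max(-20, 37) = 37
n1.4.2 (White): max(-39, 16, 26, -18) = 26
n1.4 (Black): min(37, 26) = 26
n1 (White): max(37, 29, 41, 26) = 41
n2.1.1 (White): max(1, 47, 36) = 47
n2.1.2 (White): max(-5, -32, 35, 10) = 35
n2.1.3 (White): max(26, 32) = 32
n2.1 (Black): min(47, 35, 32) = 32
n2.2.1 (White): max(-49, 2, -20) = 2
n2.2.2 (White): max(27, -45, 38, -50) = 38
n2.2 (Black): min(2, 38) = 2
n2 (White): max(32, 2) = 32
Black prefers the lower value; n1=41, n2=32. n2 is better since 32 < 41.

n2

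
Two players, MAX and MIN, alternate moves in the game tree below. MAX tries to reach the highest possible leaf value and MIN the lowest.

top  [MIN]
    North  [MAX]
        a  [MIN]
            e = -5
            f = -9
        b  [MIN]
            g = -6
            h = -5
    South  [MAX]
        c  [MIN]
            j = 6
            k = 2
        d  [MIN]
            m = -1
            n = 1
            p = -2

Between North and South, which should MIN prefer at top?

North

a (MIN): min(-5, -9) = -9
b (MIN): min(-6, -5) = -6
North (MAX): max(-9, -6) = -6
c (MIN): min(6, 2) = 2
d (MIN): min(-1, 1, -2) = -2
South (MAX): max(2, -2) = 2
MIN prefers the lower value; North=-6, South=2. North is better since -6 < 2.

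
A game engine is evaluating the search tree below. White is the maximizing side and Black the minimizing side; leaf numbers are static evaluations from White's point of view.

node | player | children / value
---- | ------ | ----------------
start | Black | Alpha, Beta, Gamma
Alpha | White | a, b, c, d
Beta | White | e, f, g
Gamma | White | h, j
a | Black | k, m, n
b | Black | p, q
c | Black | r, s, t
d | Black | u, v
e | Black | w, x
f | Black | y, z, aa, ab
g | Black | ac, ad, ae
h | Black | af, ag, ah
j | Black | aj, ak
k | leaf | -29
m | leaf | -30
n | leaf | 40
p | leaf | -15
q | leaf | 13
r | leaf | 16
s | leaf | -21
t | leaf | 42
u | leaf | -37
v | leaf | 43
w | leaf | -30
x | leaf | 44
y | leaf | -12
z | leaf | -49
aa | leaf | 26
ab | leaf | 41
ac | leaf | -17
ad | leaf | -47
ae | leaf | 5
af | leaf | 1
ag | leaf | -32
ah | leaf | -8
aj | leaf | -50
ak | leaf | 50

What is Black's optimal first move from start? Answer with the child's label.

a (Black): min(-29, -30, 40) = -30
b (Black): min(-15, 13) = -15
c (Black): min(16, -21, 42) = -21
d (Black): min(-37, 43) = -37
Alpha (White): max(-30, -15, -21, -37) = -15
e (Black): min(-30, 44) = -30
f (Black): min(-12, -49, 26, 41) = -49
g (Black): min(-17, -47, 5) = -47
Beta (White): max(-30, -49, -47) = -30
h (Black): min(1, -32, -8) = -32
j (Black): min(-50, 50) = -50
Gamma (White): max(-32, -50) = -32
start (Black): min(-15, -30, -32) = -32
Black at start wants the lowest of {Alpha=-15, Beta=-30, Gamma=-32}, so chooses Gamma.

Gamma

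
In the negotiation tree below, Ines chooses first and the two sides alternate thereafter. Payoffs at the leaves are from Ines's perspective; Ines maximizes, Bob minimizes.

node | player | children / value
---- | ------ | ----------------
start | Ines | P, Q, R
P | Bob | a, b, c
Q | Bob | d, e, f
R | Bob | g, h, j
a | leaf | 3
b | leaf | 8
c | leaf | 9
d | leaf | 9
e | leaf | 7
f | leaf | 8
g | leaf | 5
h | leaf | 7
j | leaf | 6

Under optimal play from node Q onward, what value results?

Q (Bob): min(9, 7, 8) = 7

7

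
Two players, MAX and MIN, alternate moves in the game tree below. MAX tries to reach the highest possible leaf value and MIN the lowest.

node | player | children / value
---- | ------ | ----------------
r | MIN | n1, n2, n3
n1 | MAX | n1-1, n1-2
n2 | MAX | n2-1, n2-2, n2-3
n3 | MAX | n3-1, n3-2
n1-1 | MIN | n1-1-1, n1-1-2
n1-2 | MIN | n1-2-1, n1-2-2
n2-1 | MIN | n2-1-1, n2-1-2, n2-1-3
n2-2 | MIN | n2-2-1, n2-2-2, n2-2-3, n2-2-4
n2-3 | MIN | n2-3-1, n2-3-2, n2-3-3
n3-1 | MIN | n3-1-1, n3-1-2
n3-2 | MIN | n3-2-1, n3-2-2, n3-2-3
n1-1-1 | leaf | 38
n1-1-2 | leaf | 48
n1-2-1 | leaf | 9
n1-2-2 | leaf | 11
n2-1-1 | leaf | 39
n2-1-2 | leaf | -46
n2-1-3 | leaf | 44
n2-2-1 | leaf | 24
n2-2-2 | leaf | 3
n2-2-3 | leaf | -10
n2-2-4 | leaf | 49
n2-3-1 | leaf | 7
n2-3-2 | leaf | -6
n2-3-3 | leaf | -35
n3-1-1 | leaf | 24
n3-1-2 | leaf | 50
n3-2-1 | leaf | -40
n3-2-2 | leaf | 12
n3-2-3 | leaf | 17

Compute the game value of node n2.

-10

n2-1 (MIN): min(39, -46, 44) = -46
n2-2 (MIN): min(24, 3, -10, 49) = -10
n2-3 (MIN): min(7, -6, -35) = -35
n2 (MAX): max(-46, -10, -35) = -10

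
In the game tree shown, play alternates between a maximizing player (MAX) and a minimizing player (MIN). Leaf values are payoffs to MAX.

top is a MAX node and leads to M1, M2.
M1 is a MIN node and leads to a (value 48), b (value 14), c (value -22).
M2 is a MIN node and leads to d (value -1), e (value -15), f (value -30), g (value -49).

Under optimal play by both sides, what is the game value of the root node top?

-22

M1 (MIN): min(48, 14, -22) = -22
M2 (MIN): min(-1, -15, -30, -49) = -49
top (MAX): max(-22, -49) = -22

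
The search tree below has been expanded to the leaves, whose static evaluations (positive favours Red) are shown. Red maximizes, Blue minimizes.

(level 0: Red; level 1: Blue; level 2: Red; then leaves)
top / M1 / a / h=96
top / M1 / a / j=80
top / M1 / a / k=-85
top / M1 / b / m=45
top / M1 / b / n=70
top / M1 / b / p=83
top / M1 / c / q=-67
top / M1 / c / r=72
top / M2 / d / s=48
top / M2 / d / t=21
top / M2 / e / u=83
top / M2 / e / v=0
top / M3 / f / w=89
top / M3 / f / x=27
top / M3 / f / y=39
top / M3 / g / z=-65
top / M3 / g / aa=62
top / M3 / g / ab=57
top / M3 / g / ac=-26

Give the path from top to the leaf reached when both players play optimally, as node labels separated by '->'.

a (Red): max(96, 80, -85) = 96
b (Red): max(45, 70, 83) = 83
c (Red): max(-67, 72) = 72
M1 (Blue): min(96, 83, 72) = 72
d (Red): max(48, 21) = 48
e (Red): max(83, 0) = 83
M2 (Blue): min(48, 83) = 48
f (Red): max(89, 27, 39) = 89
g (Red): max(-65, 62, 57, -26) = 62
M3 (Blue): min(89, 62) = 62
top (Red): max(72, 48, 62) = 72
At top, Red picks M1 (highest: 72).
At M1, Blue picks c (lowest: 72).
At c, Red picks r (highest: 72).
Terminal value 72.

top -> M1 -> c -> r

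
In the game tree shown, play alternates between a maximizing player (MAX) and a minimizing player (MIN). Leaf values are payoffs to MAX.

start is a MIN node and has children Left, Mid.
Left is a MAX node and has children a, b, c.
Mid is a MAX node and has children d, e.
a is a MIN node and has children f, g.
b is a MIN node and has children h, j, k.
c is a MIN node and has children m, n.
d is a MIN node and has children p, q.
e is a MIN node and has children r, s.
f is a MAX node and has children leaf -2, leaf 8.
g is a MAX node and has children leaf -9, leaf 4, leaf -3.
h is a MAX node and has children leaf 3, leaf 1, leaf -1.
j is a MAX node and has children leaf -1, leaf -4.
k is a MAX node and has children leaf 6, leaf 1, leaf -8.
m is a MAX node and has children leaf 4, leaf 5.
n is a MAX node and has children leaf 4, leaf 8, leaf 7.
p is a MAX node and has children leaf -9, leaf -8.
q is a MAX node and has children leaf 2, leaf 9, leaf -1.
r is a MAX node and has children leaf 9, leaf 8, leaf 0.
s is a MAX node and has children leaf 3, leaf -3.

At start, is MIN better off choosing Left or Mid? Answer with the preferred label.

Mid

f (MAX): max(-2, 8) = 8
g (MAX): max(-9, 4, -3) = 4
a (MIN): min(8, 4) = 4
h (MAX): max(3, 1, -1) = 3
j (MAX): max(-1, -4) = -1
k (MAX): max(6, 1, -8) = 6
b (MIN): min(3, -1, 6) = -1
m (MAX): max(4, 5) = 5
n (MAX): max(4, 8, 7) = 8
c (MIN): min(5, 8) = 5
Left (MAX): max(4, -1, 5) = 5
p (MAX): max(-9, -8) = -8
q (MAX): max(2, 9, -1) = 9
d (MIN): min(-8, 9) = -8
r (MAX): max(9, 8, 0) = 9
s (MAX): max(3, -3) = 3
e (MIN): min(9, 3) = 3
Mid (MAX): max(-8, 3) = 3
MIN prefers the lower value; Left=5, Mid=3. Mid is better since 3 < 5.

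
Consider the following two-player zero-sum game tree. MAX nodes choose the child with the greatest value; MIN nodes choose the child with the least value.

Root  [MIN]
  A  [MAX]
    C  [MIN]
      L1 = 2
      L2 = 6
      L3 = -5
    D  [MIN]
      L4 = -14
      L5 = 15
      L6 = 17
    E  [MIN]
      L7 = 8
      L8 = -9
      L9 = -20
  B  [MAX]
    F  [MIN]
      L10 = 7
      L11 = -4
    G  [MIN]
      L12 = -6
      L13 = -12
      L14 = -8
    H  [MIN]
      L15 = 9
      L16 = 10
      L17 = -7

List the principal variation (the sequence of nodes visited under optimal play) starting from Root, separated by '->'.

Root -> A -> C -> L3

C (MIN): min(2, 6, -5) = -5
D (MIN): min(-14, 15, 17) = -14
E (MIN): min(8, -9, -20) = -20
A (MAX): max(-5, -14, -20) = -5
F (MIN): min(7, -4) = -4
G (MIN): min(-6, -12, -8) = -12
H (MIN): min(9, 10, -7) = -7
B (MAX): max(-4, -12, -7) = -4
Root (MIN): min(-5, -4) = -5
At Root, MIN picks A (lowest: -5).
At A, MAX picks C (highest: -5).
At C, MIN picks L3 (lowest: -5).
Terminal value -5.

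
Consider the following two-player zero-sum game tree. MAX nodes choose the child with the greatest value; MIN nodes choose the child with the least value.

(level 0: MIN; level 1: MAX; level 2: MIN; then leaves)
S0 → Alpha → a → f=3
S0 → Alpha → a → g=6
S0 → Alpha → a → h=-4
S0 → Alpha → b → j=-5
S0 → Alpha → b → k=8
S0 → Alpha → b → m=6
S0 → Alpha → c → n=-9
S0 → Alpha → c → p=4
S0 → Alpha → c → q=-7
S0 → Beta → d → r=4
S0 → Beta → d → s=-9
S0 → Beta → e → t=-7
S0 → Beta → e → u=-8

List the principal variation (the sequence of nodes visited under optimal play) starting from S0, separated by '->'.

a (MIN): min(3, 6, -4) = -4
b (MIN): min(-5, 8, 6) = -5
c (MIN): min(-9, 4, -7) = -9
Alpha (MAX): max(-4, -5, -9) = -4
d (MIN): min(4, -9) = -9
e (MIN): min(-7, -8) = -8
Beta (MAX): max(-9, -8) = -8
S0 (MIN): min(-4, -8) = -8
At S0, MIN picks Beta (lowest: -8).
At Beta, MAX picks e (highest: -8).
At e, MIN picks u (lowest: -8).
Terminal value -8.

S0 -> Beta -> e -> u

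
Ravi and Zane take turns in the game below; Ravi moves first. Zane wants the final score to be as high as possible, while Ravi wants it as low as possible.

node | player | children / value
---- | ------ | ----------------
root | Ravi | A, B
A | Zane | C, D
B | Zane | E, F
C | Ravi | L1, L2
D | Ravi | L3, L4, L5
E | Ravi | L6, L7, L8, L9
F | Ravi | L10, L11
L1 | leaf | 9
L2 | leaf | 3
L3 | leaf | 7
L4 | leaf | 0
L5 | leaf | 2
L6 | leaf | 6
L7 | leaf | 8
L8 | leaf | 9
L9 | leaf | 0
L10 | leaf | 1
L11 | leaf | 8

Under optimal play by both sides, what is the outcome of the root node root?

C (Ravi): min(9, 3) = 3
D (Ravi): min(7, 0, 2) = 0
A (Zane): max(3, 0) = 3
E (Ravi): min(6, 8, 9, 0) = 0
F (Ravi): min(1, 8) = 1
B (Zane): max(0, 1) = 1
root (Ravi): min(3, 1) = 1

1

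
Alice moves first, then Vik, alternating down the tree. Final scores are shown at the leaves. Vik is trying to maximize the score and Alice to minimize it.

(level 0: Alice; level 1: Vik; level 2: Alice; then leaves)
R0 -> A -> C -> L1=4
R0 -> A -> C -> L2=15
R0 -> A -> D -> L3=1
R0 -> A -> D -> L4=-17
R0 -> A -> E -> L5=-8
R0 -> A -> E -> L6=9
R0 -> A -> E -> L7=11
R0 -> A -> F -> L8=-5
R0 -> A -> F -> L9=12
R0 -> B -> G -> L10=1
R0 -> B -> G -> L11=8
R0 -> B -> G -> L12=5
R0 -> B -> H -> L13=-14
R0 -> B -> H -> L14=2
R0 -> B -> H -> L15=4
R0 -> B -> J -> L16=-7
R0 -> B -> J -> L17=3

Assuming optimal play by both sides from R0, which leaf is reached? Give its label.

C (Alice): min(4, 15) = 4
D (Alice): min(1, -17) = -17
E (Alice): min(-8, 9, 11) = -8
F (Alice): min(-5, 12) = -5
A (Vik): max(4, -17, -8, -5) = 4
G (Alice): min(1, 8, 5) = 1
H (Alice): min(-14, 2, 4) = -14
J (Alice): min(-7, 3) = -7
B (Vik): max(1, -14, -7) = 1
R0 (Alice): min(4, 1) = 1
At R0, Alice picks B (lowest: 1).
At B, Vik picks G (highest: 1).
At G, Alice picks L10 (lowest: 1).
Terminal value 1.

L10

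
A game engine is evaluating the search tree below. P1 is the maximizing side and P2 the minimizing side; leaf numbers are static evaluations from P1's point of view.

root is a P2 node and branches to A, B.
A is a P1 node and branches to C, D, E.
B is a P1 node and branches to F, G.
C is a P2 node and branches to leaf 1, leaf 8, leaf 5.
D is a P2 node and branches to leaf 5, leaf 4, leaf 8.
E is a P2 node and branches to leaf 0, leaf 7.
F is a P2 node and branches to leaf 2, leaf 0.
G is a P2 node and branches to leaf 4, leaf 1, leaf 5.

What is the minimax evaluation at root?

C (P2): min(1, 8, 5) = 1
D (P2): min(5, 4, 8) = 4
E (P2): min(0, 7) = 0
A (P1): max(1, 4, 0) = 4
F (P2): min(2, 0) = 0
G (P2): min(4, 1, 5) = 1
B (P1): max(0, 1) = 1
root (P2): min(4, 1) = 1

1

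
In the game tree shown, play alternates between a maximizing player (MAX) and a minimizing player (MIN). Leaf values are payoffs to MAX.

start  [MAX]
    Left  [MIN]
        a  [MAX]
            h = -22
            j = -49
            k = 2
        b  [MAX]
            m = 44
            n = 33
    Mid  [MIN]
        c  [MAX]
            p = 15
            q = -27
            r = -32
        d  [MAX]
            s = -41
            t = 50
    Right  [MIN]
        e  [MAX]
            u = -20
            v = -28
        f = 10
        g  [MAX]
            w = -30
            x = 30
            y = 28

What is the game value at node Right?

e (MAX): max(-20, -28) = -20
g (MAX): max(-30, 30, 28) = 30
Right (MIN): min(-20, 10, 30) = -20

-20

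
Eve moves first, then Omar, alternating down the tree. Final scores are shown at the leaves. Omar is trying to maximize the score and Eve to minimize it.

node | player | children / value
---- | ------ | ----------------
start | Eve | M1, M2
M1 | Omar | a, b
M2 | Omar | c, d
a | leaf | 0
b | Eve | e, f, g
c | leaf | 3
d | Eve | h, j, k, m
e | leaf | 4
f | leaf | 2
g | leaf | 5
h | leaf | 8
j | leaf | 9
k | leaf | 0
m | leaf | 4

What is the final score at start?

b (Eve): min(4, 2, 5) = 2
M1 (Omar): max(0, 2) = 2
d (Eve): min(8, 9, 0, 4) = 0
M2 (Omar): max(3, 0) = 3
start (Eve): min(2, 3) = 2

2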